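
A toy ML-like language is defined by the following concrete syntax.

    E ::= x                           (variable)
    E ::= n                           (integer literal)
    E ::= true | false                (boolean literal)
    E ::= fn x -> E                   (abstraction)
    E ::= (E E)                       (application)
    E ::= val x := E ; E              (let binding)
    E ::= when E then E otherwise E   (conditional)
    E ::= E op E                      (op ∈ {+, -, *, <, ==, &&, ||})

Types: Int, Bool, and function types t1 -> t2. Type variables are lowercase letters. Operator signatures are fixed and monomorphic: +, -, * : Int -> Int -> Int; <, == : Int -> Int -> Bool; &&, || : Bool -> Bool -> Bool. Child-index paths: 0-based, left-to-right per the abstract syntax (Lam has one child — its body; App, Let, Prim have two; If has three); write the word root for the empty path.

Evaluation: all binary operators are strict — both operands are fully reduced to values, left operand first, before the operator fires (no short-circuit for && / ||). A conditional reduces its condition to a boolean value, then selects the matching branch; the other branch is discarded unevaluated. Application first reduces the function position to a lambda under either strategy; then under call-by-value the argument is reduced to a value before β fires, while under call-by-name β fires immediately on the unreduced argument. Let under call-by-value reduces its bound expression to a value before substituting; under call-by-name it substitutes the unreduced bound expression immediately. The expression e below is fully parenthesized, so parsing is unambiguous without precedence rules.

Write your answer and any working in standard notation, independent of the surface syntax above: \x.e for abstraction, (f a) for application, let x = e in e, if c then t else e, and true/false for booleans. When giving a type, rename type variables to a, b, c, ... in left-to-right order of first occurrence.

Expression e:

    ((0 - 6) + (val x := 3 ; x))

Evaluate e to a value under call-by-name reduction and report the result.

Answer: -3

Working:
step 0: ((0 - 6) + (let x = 3 in x))
step 1: [delta@0] (-6 + (let x = 3 in x))
step 2: [let@1] (-6 + 3)
step 3: [delta@root] -3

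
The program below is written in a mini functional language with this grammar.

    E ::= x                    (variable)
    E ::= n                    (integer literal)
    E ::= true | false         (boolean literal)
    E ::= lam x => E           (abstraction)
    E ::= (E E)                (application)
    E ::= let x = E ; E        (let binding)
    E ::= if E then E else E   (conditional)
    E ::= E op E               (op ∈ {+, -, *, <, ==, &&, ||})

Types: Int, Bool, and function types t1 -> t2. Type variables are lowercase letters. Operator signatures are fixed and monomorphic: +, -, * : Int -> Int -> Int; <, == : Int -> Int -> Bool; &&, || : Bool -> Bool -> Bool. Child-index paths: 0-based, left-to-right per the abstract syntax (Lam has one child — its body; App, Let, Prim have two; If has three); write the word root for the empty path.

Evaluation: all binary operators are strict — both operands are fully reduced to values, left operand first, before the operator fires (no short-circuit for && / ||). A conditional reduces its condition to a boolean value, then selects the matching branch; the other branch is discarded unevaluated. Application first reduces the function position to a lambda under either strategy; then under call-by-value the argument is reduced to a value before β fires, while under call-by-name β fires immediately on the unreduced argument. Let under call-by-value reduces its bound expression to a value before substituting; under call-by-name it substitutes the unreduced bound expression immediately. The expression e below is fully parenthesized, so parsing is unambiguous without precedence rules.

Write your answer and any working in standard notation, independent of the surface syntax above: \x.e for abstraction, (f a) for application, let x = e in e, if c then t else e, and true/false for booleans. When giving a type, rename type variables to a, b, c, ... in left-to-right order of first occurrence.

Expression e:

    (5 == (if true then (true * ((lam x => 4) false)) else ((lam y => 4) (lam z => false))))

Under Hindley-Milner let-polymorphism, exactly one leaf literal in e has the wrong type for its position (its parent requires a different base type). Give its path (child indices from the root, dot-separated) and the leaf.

Answer: 1.1.0 : true

Working:
  unify Int ~ Int
  unify Bool ~ Bool
  unify Bool ~ Int
  FAIL: mismatch Bool ~ Int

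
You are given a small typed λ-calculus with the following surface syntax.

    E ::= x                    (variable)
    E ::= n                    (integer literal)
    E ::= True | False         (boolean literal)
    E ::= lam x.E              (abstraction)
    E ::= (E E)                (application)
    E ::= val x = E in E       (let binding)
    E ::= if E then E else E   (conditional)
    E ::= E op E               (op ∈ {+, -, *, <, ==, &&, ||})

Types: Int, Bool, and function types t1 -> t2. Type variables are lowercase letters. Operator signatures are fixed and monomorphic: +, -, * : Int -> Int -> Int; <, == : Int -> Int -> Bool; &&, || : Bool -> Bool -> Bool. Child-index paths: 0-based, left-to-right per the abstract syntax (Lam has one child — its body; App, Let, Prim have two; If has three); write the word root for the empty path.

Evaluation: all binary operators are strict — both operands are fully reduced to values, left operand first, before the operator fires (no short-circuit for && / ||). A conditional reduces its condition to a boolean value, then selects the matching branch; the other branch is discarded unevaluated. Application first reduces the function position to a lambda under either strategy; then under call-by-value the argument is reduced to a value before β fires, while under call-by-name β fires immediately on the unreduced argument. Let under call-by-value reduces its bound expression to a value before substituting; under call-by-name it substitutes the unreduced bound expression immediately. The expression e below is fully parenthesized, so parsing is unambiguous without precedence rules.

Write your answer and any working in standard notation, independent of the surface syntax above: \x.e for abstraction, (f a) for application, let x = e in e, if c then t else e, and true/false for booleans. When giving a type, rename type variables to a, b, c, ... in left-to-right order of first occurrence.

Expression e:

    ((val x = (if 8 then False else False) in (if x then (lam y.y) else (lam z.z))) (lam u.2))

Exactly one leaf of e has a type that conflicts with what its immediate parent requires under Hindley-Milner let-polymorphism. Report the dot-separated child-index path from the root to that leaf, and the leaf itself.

Answer: 0.0.0 : 8

Working:
  unify Int ~ Bool
  FAIL: mismatch Int ~ Bool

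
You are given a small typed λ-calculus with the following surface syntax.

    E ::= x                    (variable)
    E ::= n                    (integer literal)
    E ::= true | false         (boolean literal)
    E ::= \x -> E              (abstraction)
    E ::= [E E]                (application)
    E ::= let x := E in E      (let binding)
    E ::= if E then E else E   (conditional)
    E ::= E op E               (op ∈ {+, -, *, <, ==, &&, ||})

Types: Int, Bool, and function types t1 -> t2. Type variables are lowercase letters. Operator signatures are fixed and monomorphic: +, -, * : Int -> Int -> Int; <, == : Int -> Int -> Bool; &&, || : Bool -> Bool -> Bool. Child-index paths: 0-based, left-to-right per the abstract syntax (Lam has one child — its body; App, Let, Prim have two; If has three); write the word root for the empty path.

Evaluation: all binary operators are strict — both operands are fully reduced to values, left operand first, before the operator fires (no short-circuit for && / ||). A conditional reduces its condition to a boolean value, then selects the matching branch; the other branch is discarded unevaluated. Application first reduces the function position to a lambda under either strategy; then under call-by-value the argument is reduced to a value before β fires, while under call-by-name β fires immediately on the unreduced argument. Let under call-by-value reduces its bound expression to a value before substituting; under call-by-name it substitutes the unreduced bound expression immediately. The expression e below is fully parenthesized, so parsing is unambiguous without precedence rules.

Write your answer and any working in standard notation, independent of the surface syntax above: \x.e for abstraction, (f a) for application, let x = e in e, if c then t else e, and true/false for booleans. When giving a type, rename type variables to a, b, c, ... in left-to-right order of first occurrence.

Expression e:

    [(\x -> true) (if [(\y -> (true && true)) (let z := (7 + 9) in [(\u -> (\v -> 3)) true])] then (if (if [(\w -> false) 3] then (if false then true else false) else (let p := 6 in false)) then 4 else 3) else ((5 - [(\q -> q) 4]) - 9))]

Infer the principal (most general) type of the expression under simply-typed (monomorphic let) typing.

Derivation:
\x._ : a -> Bool
  unify Bool ~ Bool
  unify Bool ~ Bool
\y._ : b -> Bool
  unify Int ~ Int
  unify Int ~ Int
let z : Int
\v._ : d -> Int
\u._ : c -> d -> Int
  unify c -> d -> Int ~ Bool -> e
  unify c ~ Bool
  unify d -> Int ~ e
_ _ : d -> Int
  unify b -> Bool ~ (d -> Int) -> f
  unify b ~ d -> Int
  unify Bool ~ f
_ _ : Bool
  unify Bool ~ Bool
\w._ : g -> Bool
  unify g -> Bool ~ Int -> h
  unify g ~ Int
  unify Bool ~ h
_ _ : Bool
  unify Bool ~ Bool
  unify Bool ~ Bool
  unify Bool ~ Bool
let p : Int
  unify Bool ~ Bool
  unify Bool ~ Bool
  unify Int ~ Int
  unify Int ~ Int
q : i
\q._ : i -> i
  unify i -> i ~ Int -> j
  unify i ~ Int
  unify Int ~ j
_ _ : Int
  unify Int ~ Int
  unify Int ~ Int
  unify Int ~ Int
  unify Int ~ Int
  unify a -> Bool ~ Int -> k
  unify a ~ Int
  unify Bool ~ k
_ _ : Bool

Answer: Bool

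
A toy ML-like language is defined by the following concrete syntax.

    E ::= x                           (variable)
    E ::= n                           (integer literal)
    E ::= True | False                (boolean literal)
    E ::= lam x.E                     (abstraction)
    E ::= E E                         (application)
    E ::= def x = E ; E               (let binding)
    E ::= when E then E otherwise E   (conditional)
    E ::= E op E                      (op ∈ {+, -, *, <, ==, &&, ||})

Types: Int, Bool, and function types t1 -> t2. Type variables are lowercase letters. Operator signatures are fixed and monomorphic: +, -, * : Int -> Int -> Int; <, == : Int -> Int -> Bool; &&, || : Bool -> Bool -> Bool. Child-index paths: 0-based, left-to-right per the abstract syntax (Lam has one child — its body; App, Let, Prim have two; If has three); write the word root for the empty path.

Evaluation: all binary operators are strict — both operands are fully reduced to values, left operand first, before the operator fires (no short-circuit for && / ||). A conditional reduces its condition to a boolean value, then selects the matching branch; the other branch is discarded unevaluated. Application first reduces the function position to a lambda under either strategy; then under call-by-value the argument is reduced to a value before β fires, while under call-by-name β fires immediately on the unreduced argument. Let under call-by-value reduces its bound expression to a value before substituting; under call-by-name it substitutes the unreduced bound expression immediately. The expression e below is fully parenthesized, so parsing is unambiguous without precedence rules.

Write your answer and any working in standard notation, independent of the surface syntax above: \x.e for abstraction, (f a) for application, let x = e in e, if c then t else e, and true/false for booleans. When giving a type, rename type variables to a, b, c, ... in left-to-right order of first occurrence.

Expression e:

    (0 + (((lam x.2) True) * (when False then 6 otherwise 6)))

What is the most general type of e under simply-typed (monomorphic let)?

Answer: Int

Working:
  unify Int ~ Int
\x._ : a -> Int
  unify a -> Int ~ Bool -> b
  unify a ~ Bool
  unify Int ~ b
_ _ : Int
  unify Int ~ Int
  unify Bool ~ Bool
  unify Int ~ Int
  unify Int ~ Int
  unify Int ~ Int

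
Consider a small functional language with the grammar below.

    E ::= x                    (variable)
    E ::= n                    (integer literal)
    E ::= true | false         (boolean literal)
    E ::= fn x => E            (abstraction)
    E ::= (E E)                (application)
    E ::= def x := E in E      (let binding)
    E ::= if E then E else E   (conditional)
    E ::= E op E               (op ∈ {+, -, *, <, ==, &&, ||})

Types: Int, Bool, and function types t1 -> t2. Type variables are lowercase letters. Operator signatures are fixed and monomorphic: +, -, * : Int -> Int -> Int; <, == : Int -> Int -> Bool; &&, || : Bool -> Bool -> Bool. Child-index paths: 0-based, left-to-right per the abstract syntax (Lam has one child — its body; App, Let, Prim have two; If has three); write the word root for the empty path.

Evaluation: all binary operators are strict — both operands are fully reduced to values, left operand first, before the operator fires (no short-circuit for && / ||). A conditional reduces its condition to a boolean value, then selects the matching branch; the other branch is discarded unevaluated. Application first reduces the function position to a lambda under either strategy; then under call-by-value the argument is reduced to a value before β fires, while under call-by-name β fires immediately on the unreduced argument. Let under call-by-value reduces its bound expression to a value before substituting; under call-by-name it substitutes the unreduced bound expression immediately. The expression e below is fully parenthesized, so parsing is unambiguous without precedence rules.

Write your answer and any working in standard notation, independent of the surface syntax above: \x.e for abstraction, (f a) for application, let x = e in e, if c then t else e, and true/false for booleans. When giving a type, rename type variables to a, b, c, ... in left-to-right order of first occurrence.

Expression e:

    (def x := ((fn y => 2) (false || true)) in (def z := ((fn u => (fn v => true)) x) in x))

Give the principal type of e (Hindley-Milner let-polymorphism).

Trace:
\y._ : a -> Int
  unify Bool ~ Bool
  unify Bool ~ Bool
  unify a -> Int ~ Bool -> b
  unify a ~ Bool
  unify Int ~ b
_ _ : Int
let x : Int
\v._ : d -> Bool
\u._ : c -> d -> Bool
x : Int
  unify c -> d -> Bool ~ Int -> e
  unify c ~ Int
  unify d -> Bool ~ e
_ _ : d -> Bool
let z : forall. d -> Bool
x : Int

Answer: Int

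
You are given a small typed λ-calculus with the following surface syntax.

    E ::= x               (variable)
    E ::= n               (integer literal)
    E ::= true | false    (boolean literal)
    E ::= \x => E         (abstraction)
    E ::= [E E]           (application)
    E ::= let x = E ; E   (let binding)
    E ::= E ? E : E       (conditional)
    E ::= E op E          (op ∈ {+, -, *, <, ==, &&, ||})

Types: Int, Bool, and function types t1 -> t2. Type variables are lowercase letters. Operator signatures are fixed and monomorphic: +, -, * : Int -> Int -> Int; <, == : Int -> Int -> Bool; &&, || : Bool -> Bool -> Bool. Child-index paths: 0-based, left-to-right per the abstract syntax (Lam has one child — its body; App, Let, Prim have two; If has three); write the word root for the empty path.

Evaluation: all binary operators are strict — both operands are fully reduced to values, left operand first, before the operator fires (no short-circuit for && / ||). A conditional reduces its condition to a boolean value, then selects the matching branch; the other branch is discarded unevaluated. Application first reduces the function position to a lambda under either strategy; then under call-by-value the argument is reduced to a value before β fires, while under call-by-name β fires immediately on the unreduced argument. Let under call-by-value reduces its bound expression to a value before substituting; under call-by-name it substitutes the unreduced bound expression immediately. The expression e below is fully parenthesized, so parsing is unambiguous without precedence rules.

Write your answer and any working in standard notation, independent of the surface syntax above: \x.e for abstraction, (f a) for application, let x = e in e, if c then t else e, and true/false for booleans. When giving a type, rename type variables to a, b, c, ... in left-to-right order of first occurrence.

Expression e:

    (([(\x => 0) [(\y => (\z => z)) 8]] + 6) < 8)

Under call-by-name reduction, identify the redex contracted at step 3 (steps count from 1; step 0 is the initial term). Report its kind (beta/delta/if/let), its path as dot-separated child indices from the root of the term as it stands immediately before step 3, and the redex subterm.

Answer: delta at root : (6 < 8)

Derivation:
step 0: ((((\x.0) ((\y.(\z.z)) 8)) + 6) < 8)
step 1: [beta@0.0] ((0 + 6) < 8)
step 2: [delta@0] (6 < 8)
step 3: [delta@root] true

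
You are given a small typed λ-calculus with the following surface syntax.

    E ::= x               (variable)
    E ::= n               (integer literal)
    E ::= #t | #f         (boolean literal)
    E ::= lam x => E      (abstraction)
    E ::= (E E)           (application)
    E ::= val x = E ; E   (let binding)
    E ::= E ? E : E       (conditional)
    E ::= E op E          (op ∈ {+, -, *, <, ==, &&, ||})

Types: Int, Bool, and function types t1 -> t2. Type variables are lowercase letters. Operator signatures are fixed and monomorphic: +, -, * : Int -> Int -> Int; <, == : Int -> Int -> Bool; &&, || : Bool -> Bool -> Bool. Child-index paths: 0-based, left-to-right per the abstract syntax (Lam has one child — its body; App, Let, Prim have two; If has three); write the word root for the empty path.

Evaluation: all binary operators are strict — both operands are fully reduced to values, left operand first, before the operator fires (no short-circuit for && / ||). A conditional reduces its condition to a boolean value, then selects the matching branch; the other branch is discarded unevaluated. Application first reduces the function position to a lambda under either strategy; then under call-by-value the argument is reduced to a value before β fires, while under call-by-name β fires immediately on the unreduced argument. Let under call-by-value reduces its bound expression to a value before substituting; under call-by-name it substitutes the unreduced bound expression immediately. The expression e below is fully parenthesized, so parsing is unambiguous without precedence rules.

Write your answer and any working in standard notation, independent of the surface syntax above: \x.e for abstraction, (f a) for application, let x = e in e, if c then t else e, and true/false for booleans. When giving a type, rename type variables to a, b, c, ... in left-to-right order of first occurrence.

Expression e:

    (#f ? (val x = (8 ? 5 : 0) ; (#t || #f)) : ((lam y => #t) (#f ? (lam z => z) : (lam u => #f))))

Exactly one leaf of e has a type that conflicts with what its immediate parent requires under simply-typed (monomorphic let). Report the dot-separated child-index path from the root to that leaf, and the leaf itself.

Answer: 1.0.0 : 8

Working:
  unify Bool ~ Bool
  unify Int ~ Bool
  FAIL: mismatch Int ~ Bool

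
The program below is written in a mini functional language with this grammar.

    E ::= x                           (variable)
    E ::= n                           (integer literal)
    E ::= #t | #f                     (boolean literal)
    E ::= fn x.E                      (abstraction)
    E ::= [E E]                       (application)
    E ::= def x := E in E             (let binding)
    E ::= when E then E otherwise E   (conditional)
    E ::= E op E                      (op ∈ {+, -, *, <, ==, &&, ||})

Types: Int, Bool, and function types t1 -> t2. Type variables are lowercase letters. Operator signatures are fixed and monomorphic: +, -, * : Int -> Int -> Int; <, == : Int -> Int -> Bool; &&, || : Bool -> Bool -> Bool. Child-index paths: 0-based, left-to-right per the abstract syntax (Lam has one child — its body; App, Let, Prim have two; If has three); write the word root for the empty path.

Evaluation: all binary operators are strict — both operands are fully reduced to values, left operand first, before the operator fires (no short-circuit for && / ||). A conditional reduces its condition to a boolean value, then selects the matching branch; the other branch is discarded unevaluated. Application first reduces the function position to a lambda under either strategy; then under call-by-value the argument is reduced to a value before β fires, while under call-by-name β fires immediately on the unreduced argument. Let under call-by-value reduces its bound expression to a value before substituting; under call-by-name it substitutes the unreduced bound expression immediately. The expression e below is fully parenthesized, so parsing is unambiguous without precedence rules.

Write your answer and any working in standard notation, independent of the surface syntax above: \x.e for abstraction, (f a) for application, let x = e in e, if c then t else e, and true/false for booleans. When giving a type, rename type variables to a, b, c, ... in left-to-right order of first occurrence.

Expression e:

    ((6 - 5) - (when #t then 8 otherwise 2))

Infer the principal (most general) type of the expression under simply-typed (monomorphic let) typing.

Answer: Int

Derivation:
  unify Int ~ Int
  unify Int ~ Int
  unify Int ~ Int
  unify Bool ~ Bool
  unify Int ~ Int
  unify Int ~ Int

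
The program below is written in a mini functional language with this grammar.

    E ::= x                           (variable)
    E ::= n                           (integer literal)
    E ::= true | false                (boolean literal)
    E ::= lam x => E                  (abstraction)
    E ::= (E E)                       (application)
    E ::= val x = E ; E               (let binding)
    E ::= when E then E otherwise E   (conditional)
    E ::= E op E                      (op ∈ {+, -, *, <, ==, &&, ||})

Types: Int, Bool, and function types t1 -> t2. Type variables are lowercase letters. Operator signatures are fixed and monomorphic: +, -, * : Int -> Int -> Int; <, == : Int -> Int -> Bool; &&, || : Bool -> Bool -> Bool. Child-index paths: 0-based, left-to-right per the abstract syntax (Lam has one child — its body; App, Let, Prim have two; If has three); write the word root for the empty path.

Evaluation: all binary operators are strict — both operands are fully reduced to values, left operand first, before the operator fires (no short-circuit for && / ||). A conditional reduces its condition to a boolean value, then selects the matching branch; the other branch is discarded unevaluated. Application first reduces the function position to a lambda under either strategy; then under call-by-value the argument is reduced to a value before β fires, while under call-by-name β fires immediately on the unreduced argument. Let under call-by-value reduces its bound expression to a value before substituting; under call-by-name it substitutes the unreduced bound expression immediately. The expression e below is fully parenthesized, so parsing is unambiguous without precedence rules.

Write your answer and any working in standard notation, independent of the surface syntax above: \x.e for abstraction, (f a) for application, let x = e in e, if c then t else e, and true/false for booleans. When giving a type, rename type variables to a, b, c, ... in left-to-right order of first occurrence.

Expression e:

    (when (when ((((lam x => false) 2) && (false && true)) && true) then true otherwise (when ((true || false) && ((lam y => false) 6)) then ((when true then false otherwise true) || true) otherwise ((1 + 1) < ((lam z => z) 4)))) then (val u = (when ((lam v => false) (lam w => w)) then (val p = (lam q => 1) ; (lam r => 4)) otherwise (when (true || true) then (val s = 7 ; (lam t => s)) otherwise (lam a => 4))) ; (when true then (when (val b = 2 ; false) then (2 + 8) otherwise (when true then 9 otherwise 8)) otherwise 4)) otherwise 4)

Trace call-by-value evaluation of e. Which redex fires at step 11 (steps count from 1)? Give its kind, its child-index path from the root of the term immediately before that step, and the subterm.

Trace:
step 0: (if (if ((((\x.false) 2) && (false && true)) && true) then true else (if ((true || false) && ((\y.false) 6)) then ((if true then false else true) || true) else ((1 + 1) < ((\z.z) 4)))) then (let u = (if ((\v.false) (\w.w)) then (let p = (\q.1) in (\r.4)) else (if (true || true) then (let s = 7 in (\t.s)) else (\a.4))) in (if true then (if (let b = 2 in false) then (2 + 8) else (if true then 9 else 8)) else 4)) else 4)
step 1: [beta@0.0.0.0] (if (if ((false && (false && true)) && true) then true else (if ((true || false) && ((\y.false) 6)) then ((if true then false else true) || true) else ((1 + 1) < ((\z.z) 4)))) then (let u = (if ((\v.false) (\w.w)) then (let p = (\q.1) in (\r.4)) else (if (true || true) then (let s = 7 in (\t.s)) else (\a.4))) in (if true then (if (let b = 2 in false) then (2 + 8) else (if true then 9 else 8)) else 4)) else 4)
step 2: [delta@0.0.0.1] (if (if ((false && false) && true) then true else (if ((true || false) && ((\y.false) 6)) then ((if true then false else true) || true) else ((1 + 1) < ((\z.z) 4)))) then (let u = (if ((\v.false) (\w.w)) then (let p = (\q.1) in (\r.4)) else (if (true || true) then (let s = 7 in (\t.s)) else (\a.4))) in (if true then (if (let b = 2 in false) then (2 + 8) else (if true then 9 else 8)) else 4)) else 4)
step 3: [delta@0.0.0] (if (if (false && true) then true else (if ((true || false) && ((\y.false) 6)) then ((if true then false else true) || true) else ((1 + 1) < ((\z.z) 4)))) then (let u = (if ((\v.false) (\w.w)) then (let p = (\q.1) in (\r.4)) else (if (true || true) then (let s = 7 in (\t.s)) else (\a.4))) in (if true then (if (let b = 2 in false) then (2 + 8) else (if true then 9 else 8)) else 4)) else 4)
step 4: [delta@0.0] (if (if false then true else (if ((true || false) && ((\y.false) 6)) then ((if true then false else true) || true) else ((1 + 1) < ((\z.z) 4)))) then (let u = (if ((\v.false) (\w.w)) then (let p = (\q.1) in (\r.4)) else (if (true || true) then (let s = 7 in (\t.s)) else (\a.4))) in (if true then (if (let b = 2 in false) then (2 + 8) else (if true then 9 else 8)) else 4)) else 4)
step 5: [if@0] (if (if ((true || false) && ((\y.false) 6)) then ((if true then false else true) || true) else ((1 + 1) < ((\z.z) 4))) then (let u = (if ((\v.false) (\w.w)) then (let p = (\q.1) in (\r.4)) else (if (true || true) then (let s = 7 in (\t.s)) else (\a.4))) in (if true then (if (let b = 2 in false) then (2 + 8) else (if true then 9 else 8)) else 4)) else 4)
step 6: [delta@0.0.0] (if (if (true && ((\y.false) 6)) then ((if true then false else true) || true) else ((1 + 1) < ((\z.z) 4))) then (let u = (if ((\v.false) (\w.w)) then (let p = (\q.1) in (\r.4)) else (if (true || true) then (let s = 7 in (\t.s)) else (\a.4))) in (if true then (if (let b = 2 in false) then (2 + 8) else (if true then 9 else 8)) else 4)) else 4)
step 7: [beta@0.0.1] (if (if (true && false) then ((if true then false else true) || true) else ((1 + 1) < ((\z.z) 4))) then (let u = (if ((\v.false) (\w.w)) then (let p = (\q.1) in (\r.4)) else (if (true || true) then (let s = 7 in (\t.s)) else (\a.4))) in (if true then (if (let b = 2 in false) then (2 + 8) else (if true then 9 else 8)) else 4)) else 4)
step 8: [delta@0.0] (if (if false then ((if true then false else true) || true) else ((1 + 1) < ((\z.z) 4))) then (let u = (if ((\v.false) (\w.w)) then (let p = (\q.1) in (\r.4)) else (if (true || true) then (let s = 7 in (\t.s)) else (\a.4))) in (if true then (if (let b = 2 in false) then (2 + 8) else (if true then 9 else 8)) else 4)) else 4)
step 9: [if@0] (if ((1 + 1) < ((\z.z) 4)) then (let u = (if ((\v.false) (\w.w)) then (let p = (\q.1) in (\r.4)) else (if (true || true) then (let s = 7 in (\t.s)) else (\a.4))) in (if true then (if (let b = 2 in false) then (2 + 8) else (if true then 9 else 8)) else 4)) else 4)
step 10: [delta@0.0] (if (2 < ((\z.z) 4)) then (let u = (if ((\v.false) (\w.w)) then (let p = (\q.1) in (\r.4)) else (if (true || true) then (let s = 7 in (\t.s)) else (\a.4))) in (if true then (if (let b = 2 in false) then (2 + 8) else (if true then 9 else 8)) else 4)) else 4)
step 11: [beta@0.1] (if (2 < 4) then (let u = (if ((\v.false) (\w.w)) then (let p = (\q.1) in (\r.4)) else (if (true || true) then (let s = 7 in (\t.s)) else (\a.4))) in (if true then (if (let b = 2 in false) then (2 + 8) else (if true then 9 else 8)) else 4)) else 4)

Answer: beta at 0.1 : ((\z.z) 4)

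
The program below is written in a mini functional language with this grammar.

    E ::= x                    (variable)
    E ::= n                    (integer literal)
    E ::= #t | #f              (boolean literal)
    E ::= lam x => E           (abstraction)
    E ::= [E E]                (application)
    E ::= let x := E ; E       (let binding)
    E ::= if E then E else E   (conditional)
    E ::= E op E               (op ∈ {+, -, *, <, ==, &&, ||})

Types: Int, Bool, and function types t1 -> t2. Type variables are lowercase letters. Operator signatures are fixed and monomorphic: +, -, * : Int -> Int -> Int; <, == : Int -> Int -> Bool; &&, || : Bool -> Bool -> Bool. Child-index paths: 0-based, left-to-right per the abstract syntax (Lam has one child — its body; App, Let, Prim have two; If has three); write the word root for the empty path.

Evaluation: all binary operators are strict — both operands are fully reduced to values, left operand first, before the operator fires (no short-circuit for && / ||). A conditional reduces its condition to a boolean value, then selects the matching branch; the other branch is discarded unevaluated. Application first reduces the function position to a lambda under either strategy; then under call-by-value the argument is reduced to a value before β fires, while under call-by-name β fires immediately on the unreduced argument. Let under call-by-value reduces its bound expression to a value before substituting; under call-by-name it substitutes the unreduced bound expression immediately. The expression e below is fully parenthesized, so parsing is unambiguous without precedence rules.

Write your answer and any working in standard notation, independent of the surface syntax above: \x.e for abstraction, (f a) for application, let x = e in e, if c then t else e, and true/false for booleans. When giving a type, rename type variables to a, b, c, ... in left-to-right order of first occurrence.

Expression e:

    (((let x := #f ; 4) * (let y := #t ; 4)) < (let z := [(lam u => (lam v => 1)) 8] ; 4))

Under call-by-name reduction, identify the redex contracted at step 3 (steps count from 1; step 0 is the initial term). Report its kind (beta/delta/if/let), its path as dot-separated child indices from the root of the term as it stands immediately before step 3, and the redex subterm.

Derivation:
step 0: (((let x = false in 4) * (let y = true in 4)) < (let z = ((\u.(\v.1)) 8) in 4))
step 1: [let@0.0] ((4 * (let y = true in 4)) < (let z = ((\u.(\v.1)) 8) in 4))
step 2: [let@0.1] ((4 * 4) < (let z = ((\u.(\v.1)) 8) in 4))
step 3: [delta@0] (16 < (let z = ((\u.(\v.1)) 8) in 4))

Answer: delta at 0 : (4 * 4)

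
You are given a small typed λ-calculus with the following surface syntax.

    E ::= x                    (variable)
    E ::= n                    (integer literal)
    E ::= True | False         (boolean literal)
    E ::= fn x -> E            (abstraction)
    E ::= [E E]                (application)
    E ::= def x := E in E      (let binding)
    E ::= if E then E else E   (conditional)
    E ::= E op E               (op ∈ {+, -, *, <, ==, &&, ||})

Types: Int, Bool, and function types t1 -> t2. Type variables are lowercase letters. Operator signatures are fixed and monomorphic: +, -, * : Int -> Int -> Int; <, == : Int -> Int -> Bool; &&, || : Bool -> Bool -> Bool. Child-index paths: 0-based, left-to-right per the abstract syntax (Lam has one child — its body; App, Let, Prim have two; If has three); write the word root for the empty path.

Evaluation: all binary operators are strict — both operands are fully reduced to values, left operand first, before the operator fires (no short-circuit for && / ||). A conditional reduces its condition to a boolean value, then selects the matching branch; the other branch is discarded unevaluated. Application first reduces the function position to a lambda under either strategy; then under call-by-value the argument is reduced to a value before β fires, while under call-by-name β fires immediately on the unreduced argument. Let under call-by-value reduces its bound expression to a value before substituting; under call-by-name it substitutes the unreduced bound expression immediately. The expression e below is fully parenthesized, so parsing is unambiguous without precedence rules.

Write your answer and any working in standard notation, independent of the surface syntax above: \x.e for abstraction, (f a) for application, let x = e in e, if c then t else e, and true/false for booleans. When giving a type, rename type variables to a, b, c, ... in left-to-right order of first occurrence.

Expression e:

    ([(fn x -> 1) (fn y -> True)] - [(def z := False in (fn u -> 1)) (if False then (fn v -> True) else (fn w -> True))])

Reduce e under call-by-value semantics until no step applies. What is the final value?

Trace:
step 0: (((\x.1) (\y.true)) - ((let z = false in (\u.1)) (if false then (\v.true) else (\w.true))))
step 1: [beta@0] (1 - ((let z = false in (\u.1)) (if false then (\v.true) else (\w.true))))
step 2: [let@1.0] (1 - ((\u.1) (if false then (\v.true) else (\w.true))))
step 3: [if@1.1] (1 - ((\u.1) (\w.true)))
step 4: [beta@1] (1 - 1)
step 5: [delta@root] 0

Answer: 0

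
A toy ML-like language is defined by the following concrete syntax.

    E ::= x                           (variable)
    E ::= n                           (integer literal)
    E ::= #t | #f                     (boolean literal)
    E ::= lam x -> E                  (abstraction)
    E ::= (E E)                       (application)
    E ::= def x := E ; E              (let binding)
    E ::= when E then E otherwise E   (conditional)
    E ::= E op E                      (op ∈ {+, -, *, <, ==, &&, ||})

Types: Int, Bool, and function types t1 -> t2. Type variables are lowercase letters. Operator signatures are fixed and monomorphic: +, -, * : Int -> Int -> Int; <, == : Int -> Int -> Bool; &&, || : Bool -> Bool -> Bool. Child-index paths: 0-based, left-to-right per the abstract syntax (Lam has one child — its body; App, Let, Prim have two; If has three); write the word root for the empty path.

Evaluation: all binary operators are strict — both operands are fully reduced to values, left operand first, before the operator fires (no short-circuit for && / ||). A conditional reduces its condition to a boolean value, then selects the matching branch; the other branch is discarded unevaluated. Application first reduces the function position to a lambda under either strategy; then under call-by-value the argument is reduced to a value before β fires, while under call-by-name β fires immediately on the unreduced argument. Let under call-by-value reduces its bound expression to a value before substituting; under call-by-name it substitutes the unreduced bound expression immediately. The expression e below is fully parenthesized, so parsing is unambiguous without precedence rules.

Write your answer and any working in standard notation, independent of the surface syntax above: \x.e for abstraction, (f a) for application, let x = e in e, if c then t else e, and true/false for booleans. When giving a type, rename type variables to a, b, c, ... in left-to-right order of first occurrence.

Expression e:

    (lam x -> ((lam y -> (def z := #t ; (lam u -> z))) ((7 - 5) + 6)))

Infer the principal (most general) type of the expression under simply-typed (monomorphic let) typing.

Answer: a -> b -> Bool

Working:
let z : Bool
z : Bool
\u._ : c -> Bool
\y._ : b -> c -> Bool
  unify Int ~ Int
  unify Int ~ Int
  unify Int ~ Int
  unify Int ~ Int
  unify b -> c -> Bool ~ Int -> d
  unify b ~ Int
  unify c -> Bool ~ d
_ _ : c -> Bool
\x._ : a -> c -> Bool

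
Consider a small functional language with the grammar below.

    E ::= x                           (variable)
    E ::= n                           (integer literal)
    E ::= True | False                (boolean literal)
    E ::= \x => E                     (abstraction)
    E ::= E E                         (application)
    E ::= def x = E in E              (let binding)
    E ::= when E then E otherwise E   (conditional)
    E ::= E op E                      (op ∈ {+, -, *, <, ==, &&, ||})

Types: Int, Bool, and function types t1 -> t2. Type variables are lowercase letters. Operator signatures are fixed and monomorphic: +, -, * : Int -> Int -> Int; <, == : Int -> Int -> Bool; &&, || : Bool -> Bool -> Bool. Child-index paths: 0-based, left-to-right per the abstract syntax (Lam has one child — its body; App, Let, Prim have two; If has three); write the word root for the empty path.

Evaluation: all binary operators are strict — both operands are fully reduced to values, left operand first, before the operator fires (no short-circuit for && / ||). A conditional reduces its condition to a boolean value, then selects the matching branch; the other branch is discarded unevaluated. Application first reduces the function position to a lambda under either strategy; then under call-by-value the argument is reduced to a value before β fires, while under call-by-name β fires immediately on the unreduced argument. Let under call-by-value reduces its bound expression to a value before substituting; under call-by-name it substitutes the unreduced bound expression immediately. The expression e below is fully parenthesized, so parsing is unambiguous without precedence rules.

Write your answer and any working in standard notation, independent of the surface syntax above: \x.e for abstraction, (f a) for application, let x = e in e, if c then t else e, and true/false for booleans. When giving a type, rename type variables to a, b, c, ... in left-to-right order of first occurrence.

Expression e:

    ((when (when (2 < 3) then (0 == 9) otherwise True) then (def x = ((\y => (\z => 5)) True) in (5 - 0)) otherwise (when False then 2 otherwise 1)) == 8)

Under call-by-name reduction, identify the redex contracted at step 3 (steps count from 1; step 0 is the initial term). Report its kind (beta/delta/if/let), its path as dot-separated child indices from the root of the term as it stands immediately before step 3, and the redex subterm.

Answer: delta at 0.0 : (0 == 9)

Working:
step 0: ((if (if (2 < 3) then (0 == 9) else true) then (let x = ((\y.(\z.5)) true) in (5 - 0)) else (if false then 2 else 1)) == 8)
step 1: [delta@0.0.0] ((if (if true then (0 == 9) else true) then (let x = ((\y.(\z.5)) true) in (5 - 0)) else (if false then 2 else 1)) == 8)
step 2: [if@0.0] ((if (0 == 9) then (let x = ((\y.(\z.5)) true) in (5 - 0)) else (if false then 2 else 1)) == 8)
step 3: [delta@0.0] ((if false then (let x = ((\y.(\z.5)) true) in (5 - 0)) else (if false then 2 else 1)) == 8)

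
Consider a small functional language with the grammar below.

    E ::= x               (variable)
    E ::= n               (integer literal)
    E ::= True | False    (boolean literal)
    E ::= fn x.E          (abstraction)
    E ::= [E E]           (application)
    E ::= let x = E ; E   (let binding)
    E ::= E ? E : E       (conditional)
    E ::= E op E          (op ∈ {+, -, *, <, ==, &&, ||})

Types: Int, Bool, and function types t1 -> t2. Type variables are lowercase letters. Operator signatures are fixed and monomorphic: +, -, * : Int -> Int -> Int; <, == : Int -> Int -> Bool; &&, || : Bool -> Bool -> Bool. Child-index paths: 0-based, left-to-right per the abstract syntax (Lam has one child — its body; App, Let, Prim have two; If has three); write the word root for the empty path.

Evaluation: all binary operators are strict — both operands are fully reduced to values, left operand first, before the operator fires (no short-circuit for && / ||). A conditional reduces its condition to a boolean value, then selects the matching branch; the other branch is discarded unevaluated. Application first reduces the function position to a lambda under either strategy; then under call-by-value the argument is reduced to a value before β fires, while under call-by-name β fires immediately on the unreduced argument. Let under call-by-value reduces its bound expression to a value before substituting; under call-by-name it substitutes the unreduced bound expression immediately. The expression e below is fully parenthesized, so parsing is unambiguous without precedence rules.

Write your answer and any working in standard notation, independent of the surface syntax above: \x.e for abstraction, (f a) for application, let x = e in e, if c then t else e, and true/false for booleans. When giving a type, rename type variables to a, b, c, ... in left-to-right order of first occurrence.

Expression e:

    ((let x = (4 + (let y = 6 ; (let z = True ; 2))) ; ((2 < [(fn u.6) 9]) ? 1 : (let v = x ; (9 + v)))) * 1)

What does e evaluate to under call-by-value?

Derivation:
step 0: ((let x = (4 + (let y = 6 in (let z = true in 2))) in (if (2 < ((\u.6) 9)) then 1 else (let v = x in (9 + v)))) * 1)
step 1: [let@0.0.1] ((let x = (4 + (let z = true in 2)) in (if (2 < ((\u.6) 9)) then 1 else (let v = x in (9 + v)))) * 1)
step 2: [let@0.0.1] ((let x = (4 + 2) in (if (2 < ((\u.6) 9)) then 1 else (let v = x in (9 + v)))) * 1)
step 3: [delta@0.0] ((let x = 6 in (if (2 < ((\u.6) 9)) then 1 else (let v = x in (9 + v)))) * 1)
step 4: [let@0] ((if (2 < ((\u.6) 9)) then 1 else (let v = 6 in (9 + v))) * 1)
step 5: [beta@0.0.1] ((if (2 < 6) then 1 else (let v = 6 in (9 + v))) * 1)
step 6: [delta@0.0] ((if true then 1 else (let v = 6 in (9 + v))) * 1)
step 7: [if@0] (1 * 1)
step 8: [delta@root] 1

Answer: 1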